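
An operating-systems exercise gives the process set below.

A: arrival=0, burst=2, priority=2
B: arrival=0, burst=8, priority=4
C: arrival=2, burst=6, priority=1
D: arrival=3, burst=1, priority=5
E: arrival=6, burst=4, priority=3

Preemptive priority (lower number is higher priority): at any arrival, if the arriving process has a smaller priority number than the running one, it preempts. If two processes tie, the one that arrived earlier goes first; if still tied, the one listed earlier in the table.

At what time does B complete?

Timeline: | A 0-2 | C 2-8 | E 8-12 | B 12-20 | D 20-21 |
Completion: A=2  B=20  C=8  D=21  E=12
Turnaround (C−A): A=2  B=20  C=6  D=18  E=6

20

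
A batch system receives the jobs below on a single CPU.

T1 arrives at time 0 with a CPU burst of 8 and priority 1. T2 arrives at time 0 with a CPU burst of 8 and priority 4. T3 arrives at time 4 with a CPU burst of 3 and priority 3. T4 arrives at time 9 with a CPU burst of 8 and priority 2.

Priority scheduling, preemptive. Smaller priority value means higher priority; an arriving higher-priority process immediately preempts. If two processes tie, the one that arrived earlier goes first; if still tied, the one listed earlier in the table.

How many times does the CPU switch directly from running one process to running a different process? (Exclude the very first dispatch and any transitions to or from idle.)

4

Timeline: | T1 0-8 | T3 8-9 | T4 9-17 | T3 17-19 | T2 19-27 |
Completion: T1=8  T2=27  T3=19  T4=17
Turnaround (C−A): T1=8  T2=27  T3=15  T4=8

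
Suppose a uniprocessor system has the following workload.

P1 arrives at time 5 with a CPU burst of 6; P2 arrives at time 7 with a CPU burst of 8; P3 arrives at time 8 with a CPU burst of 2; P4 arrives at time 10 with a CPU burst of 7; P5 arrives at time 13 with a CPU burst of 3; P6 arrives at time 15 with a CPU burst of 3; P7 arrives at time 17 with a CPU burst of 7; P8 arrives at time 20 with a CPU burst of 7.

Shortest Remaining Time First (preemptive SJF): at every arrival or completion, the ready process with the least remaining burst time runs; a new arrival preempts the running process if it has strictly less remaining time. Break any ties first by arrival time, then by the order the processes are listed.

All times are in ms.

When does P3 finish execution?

10

Schedule: | idle 0-5 | P1 5-8 | P3 8-10 | P1 10-13 | P5 13-16 | P6 16-19 | P4 19-26 | P7 26-33 | P8 33-40 | P2 40-48 |
Completion: P1=13  P2=48  P3=10  P4=26  P5=16  P6=19  P7=33  P8=40
Turnaround (C−A): P1=8  P2=41  P3=2  P4=16  P5=3  P6=4  P7=16  P8=20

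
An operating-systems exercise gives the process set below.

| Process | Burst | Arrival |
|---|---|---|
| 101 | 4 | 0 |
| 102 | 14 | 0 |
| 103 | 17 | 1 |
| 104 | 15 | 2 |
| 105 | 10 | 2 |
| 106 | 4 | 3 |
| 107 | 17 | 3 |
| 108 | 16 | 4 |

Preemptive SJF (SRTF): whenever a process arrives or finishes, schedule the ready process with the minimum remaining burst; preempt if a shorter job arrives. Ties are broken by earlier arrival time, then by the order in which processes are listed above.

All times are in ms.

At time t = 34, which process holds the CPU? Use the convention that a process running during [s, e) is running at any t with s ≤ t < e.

Timeline: | 101 0-4 | 106 4-8 | 105 8-18 | 102 18-32 | 104 32-47 | 108 47-63 | 103 63-80 | 107 80-97 |
Completion: 101=4  102=32  103=80  104=47  105=18  106=8  107=97  108=63

104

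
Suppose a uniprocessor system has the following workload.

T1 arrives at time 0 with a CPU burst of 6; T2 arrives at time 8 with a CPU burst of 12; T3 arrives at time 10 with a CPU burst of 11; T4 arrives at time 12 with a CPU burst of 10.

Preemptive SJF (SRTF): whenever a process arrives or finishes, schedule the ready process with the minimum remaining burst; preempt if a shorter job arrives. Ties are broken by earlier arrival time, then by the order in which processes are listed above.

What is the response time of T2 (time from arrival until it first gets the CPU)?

Schedule: | T1 0-6 | idle 6-8 | T2 8-20 | T4 20-30 | T3 30-41 |
Completion: T1=6  T2=20  T3=41  T4=30
Response(T2) = first start − arrival = 8 − 8 = 0

0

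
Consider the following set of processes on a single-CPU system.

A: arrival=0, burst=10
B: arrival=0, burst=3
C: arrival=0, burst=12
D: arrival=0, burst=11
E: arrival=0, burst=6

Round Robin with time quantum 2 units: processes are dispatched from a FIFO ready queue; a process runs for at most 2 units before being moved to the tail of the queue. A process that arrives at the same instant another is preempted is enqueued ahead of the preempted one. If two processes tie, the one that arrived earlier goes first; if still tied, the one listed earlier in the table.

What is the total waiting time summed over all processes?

116

Timeline: | A 0-2 | B 2-4 | C 4-6 | D 6-8 | E 8-10 | A 10-12 | B 12-13 | C 13-15 | D 15-17 | E 17-19 | A 19-21 | C 21-23 | D 23-25 | E 25-27 | A 27-29 | C 29-31 | D 31-33 | A 33-35 | C 35-37 | D 37-39 | C 39-41 | D 41-42 |
Completion: A=35  B=13  C=41  D=42  E=27
Waiting = turnaround − burst: A=25, B=10, C=29, D=31, E=21
Total waiting = 25 + 10 + 29 + 31 + 21 = 116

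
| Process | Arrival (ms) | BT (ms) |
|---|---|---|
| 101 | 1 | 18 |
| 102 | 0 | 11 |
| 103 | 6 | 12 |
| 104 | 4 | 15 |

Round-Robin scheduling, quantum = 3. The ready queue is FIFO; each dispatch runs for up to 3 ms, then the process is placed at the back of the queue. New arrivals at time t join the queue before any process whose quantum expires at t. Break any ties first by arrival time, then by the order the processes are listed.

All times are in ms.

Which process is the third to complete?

104

Gantt: | 102 0-3 | 101 3-6 | 102 6-9 | 104 9-12 | 103 12-15 | 101 15-18 | 102 18-21 | 104 21-24 | 103 24-27 | 101 27-30 | 102 30-32 | 104 32-35 | 103 35-38 | 101 38-41 | 104 41-44 | 103 44-47 | 101 47-50 | 104 50-53 | 101 53-56 |
Completion: 101=56  102=32  103=47  104=53
Finish order: 102 → 103 → 104 → 101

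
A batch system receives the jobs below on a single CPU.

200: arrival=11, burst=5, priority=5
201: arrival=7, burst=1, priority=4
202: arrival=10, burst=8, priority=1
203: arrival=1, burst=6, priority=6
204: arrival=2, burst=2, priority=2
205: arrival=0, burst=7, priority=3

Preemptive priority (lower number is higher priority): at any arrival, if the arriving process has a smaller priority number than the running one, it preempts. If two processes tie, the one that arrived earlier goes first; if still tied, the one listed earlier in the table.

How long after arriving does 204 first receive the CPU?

Timeline: | 205 0-2 | 204 2-4 | 205 4-9 | 201 9-10 | 202 10-18 | 200 18-23 | 203 23-29 |
Completion: 200=23  201=10  202=18  203=29  204=4  205=9
Response(204) = first start − arrival = 2 − 2 = 0

0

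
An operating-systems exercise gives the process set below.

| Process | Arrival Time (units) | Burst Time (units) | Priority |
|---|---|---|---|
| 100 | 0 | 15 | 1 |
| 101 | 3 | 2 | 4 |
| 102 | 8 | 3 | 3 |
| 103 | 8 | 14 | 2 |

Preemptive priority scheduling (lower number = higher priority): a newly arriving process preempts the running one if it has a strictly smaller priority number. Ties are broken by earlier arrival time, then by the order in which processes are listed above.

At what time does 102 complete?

32

Schedule: | 100 0-15 | 103 15-29 | 102 29-32 | 101 32-34 |
Completion: 100=15  101=34  102=32  103=29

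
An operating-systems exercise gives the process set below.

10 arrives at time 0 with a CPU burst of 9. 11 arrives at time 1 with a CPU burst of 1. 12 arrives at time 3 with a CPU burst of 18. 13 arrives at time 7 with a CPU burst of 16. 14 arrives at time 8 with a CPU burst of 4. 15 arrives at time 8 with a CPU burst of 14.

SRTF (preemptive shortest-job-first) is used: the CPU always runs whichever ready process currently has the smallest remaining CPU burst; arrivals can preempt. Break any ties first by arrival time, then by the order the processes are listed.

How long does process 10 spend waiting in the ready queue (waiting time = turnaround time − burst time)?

Gantt: | 10 0-1 | 11 1-2 | 10 2-10 | 14 10-14 | 15 14-28 | 13 28-44 | 12 44-62 |
Completion: 10=10  11=2  12=62  13=44  14=14  15=28
Turnaround (C−A): 10=10  11=1  12=59  13=37  14=6  15=20
Waiting(10) = turnaround − burst = 10 − 9 = 1

1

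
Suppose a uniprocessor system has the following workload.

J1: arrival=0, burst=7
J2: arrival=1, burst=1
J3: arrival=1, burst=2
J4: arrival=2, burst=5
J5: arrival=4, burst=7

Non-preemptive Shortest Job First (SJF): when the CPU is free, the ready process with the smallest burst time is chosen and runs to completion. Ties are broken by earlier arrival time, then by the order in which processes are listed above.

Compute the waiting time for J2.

Gantt: | J1 0-7 | J2 7-8 | J3 8-10 | J4 10-15 | J5 15-22 |
Completion: J1=7  J2=8  J3=10  J4=15  J5=22
Waiting(J2) = turnaround − burst = 7 − 1 = 6

6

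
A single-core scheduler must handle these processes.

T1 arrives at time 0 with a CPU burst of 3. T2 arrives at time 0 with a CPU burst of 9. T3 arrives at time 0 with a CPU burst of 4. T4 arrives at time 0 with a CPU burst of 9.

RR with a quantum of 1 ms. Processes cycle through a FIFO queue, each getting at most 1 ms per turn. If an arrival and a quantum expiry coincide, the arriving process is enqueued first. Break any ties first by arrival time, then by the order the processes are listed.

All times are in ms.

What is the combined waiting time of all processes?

Gantt: | T1 0-1 | T2 1-2 | T3 2-3 | T4 3-4 | T1 4-5 | T2 5-6 | T3 6-7 | T4 7-8 | T1 8-9 | T2 9-10 | T3 10-11 | T4 11-12 | T2 12-13 | T3 13-14 | T4 14-15 | T2 15-16 | T4 16-17 | T2 17-18 | T4 18-19 | T2 19-20 | T4 20-21 | T2 21-22 | T4 22-23 | T2 23-24 | T4 24-25 |
Completion: T1=9  T2=24  T3=14  T4=25
Turnaround (C−A): T1=9  T2=24  T3=14  T4=25
Waiting = turnaround − burst: T1=6, T2=15, T3=10, T4=16
Total waiting = 6 + 15 + 10 + 16 = 47

47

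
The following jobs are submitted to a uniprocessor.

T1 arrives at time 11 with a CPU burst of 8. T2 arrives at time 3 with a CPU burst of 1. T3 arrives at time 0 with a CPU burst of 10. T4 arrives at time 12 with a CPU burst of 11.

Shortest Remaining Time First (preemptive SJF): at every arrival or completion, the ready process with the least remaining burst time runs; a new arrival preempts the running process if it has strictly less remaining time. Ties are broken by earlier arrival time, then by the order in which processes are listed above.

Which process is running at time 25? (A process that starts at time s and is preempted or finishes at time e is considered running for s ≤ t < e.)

T4

Timeline: | T3 0-3 | T2 3-4 | T3 4-11 | T1 11-19 | T4 19-30 |
Completion: T1=19  T2=4  T3=11  T4=30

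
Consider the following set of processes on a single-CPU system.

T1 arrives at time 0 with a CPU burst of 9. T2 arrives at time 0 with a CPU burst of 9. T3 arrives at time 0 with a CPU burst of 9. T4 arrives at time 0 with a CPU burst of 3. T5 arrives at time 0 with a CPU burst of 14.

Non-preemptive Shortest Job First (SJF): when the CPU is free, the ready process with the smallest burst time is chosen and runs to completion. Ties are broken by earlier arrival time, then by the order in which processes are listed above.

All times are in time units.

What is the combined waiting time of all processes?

Schedule: | T4 0-3 | T1 3-12 | T2 12-21 | T3 21-30 | T5 30-44 |
Completion: T1=12  T2=21  T3=30  T4=3  T5=44
Waiting = turnaround − burst: T1=3, T2=12, T3=21, T4=0, T5=30
Total waiting = 3 + 12 + 21 + 0 + 30 = 66

66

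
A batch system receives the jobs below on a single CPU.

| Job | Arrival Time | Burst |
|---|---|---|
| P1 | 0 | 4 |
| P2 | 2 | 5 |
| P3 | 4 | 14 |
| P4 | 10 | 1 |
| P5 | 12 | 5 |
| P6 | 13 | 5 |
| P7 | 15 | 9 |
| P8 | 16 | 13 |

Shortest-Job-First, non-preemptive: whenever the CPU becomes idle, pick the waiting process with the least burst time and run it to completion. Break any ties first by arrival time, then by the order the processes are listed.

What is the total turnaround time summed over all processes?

150

Schedule: | P1 0-4 | P2 4-9 | P3 9-23 | P4 23-24 | P5 24-29 | P6 29-34 | P7 34-43 | P8 43-56 |
Completion: P1=4  P2=9  P3=23  P4=24  P5=29  P6=34  P7=43  P8=56
Turnaround (C−A): P1=4  P2=7  P3=19  P4=14  P5=17  P6=21  P7=28  P8=40
Turnaround = completion − arrival: P1=4, P2=7, P3=19, P4=14, P5=17, P6=21, P7=28, P8=40
Total turnaround = 4 + 7 + 19 + 14 + 17 + 21 + 28 + 40 = 150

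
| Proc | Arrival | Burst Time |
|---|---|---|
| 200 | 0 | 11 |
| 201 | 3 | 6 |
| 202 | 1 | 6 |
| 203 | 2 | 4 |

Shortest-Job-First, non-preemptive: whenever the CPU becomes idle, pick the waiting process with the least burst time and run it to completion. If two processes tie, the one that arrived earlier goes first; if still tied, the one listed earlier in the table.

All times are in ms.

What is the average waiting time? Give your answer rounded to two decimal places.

10.25

Schedule: | 200 0-11 | 203 11-15 | 202 15-21 | 201 21-27 |
Completion: 200=11  201=27  202=21  203=15
Turnaround (C−A): 200=11  201=24  202=20  203=13
Waiting times: 200=0, 201=18, 202=14, 203=9
Average waiting = (0+18+14+9) / 4 = 41/4 = 10.25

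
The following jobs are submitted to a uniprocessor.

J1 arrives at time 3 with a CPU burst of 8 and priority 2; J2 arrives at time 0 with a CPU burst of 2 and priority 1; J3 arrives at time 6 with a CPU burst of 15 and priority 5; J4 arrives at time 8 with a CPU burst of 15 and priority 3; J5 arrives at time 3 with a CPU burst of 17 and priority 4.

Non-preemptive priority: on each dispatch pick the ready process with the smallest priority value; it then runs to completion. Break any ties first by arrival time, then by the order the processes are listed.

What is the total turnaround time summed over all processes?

120

Gantt: | J2 0-2 | idle 2-3 | J1 3-11 | J4 11-26 | J5 26-43 | J3 43-58 |
Completion: J1=11  J2=2  J3=58  J4=26  J5=43
Turnaround = completion − arrival: J1=8, J2=2, J3=52, J4=18, J5=40
Total turnaround = 8 + 2 + 52 + 18 + 40 = 120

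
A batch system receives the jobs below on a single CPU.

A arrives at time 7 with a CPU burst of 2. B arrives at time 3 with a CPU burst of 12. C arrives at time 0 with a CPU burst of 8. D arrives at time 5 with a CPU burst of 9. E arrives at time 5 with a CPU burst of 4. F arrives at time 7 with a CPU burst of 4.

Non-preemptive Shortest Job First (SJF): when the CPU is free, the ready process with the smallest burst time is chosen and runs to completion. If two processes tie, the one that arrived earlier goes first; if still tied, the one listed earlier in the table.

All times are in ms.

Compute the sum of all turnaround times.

Gantt: | C 0-8 | A 8-10 | E 10-14 | F 14-18 | D 18-27 | B 27-39 |
Completion: A=10  B=39  C=8  D=27  E=14  F=18
Turnaround (C−A): A=3  B=36  C=8  D=22  E=9  F=11
Turnaround = completion − arrival: A=3, B=36, C=8, D=22, E=9, F=11
Total turnaround = 3 + 36 + 8 + 22 + 9 + 11 = 89

89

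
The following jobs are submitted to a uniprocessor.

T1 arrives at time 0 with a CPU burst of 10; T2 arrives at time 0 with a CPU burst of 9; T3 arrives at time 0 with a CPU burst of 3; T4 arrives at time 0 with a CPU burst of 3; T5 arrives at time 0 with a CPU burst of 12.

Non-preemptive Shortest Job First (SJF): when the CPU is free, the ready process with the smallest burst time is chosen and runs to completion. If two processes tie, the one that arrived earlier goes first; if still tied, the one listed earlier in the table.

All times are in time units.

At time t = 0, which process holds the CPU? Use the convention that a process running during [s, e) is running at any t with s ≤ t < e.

Timeline: | T3 0-3 | T4 3-6 | T2 6-15 | T1 15-25 | T5 25-37 |
Completion: T1=25  T2=15  T3=3  T4=6  T5=37

T3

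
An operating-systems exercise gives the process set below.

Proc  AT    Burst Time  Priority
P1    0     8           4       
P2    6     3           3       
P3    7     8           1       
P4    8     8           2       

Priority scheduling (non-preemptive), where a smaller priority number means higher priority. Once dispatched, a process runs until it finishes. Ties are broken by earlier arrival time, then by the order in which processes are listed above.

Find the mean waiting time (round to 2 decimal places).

Timeline: | P1 0-8 | P3 8-16 | P4 16-24 | P2 24-27 |
Completion: P1=8  P2=27  P3=16  P4=24
Turnaround (C−A): P1=8  P2=21  P3=9  P4=16
Waiting times: P1=0, P2=18, P3=1, P4=8
Average waiting = (0+18+1+8) / 4 = 27/4 = 6.75

6.75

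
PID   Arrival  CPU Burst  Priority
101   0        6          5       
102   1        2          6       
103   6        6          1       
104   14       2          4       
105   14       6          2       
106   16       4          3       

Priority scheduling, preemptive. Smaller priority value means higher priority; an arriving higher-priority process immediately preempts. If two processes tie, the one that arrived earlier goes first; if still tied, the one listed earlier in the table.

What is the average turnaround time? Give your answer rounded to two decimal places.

Timeline: | 101 0-6 | 103 6-12 | 102 12-14 | 105 14-20 | 106 20-24 | 104 24-26 |
Completion: 101=6  102=14  103=12  104=26  105=20  106=24
Turnaround (C−A): 101=6  102=13  103=6  104=12  105=6  106=8
Turnaround times: 101=6, 102=13, 103=6, 104=12, 105=6, 106=8
Average turnaround = (6+13+6+12+6+8) / 6 = 51/6 = 8.50

8.50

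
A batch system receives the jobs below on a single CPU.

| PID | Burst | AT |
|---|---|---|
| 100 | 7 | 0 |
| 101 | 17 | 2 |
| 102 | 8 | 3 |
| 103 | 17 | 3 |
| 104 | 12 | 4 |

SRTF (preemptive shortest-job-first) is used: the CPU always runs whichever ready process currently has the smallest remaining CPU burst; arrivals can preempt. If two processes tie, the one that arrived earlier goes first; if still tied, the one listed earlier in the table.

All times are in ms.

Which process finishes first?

Gantt: | 100 0-7 | 102 7-15 | 104 15-27 | 101 27-44 | 103 44-61 |
Completion: 100=7  101=44  102=15  103=61  104=27
Turnaround (C−A): 100=7  101=42  102=12  103=58  104=23
Finish order: 100 → 102 → 104 → 101 → 103

100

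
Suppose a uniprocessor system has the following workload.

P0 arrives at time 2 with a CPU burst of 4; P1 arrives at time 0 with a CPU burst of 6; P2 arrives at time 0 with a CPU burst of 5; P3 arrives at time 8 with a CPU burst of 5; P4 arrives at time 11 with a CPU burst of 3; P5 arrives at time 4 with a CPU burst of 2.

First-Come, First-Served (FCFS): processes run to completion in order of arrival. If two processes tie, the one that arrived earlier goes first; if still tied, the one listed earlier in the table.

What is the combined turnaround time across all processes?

Timeline: | P1 0-6 | P2 6-11 | P0 11-15 | P5 15-17 | P3 17-22 | P4 22-25 |
Completion: P0=15  P1=6  P2=11  P3=22  P4=25  P5=17
Turnaround (C−A): P0=13  P1=6  P2=11  P3=14  P4=14  P5=13
Turnaround = completion − arrival: P0=13, P1=6, P2=11, P3=14, P4=14, P5=13
Total turnaround = 13 + 6 + 11 + 14 + 14 + 13 = 71

71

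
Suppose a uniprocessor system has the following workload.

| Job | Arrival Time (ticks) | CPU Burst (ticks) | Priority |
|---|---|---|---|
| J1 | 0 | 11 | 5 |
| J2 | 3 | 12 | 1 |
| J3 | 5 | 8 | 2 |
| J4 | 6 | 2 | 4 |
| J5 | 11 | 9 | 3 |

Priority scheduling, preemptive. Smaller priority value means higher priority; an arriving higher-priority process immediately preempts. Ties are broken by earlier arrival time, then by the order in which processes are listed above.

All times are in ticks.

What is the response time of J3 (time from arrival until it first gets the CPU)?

10

Gantt: | J1 0-3 | J2 3-15 | J3 15-23 | J5 23-32 | J4 32-34 | J1 34-42 |
Completion: J1=42  J2=15  J3=23  J4=34  J5=32
Response(J3) = first start − arrival = 15 − 5 = 10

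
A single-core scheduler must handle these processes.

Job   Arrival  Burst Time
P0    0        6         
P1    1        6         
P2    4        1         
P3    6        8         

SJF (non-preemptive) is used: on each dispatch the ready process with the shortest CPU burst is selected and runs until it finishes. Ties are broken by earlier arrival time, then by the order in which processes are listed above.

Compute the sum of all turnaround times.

Schedule: | P0 0-6 | P2 6-7 | P1 7-13 | P3 13-21 |
Completion: P0=6  P1=13  P2=7  P3=21
Turnaround (C−A): P0=6  P1=12  P2=3  P3=15
Turnaround = completion − arrival: P0=6, P1=12, P2=3, P3=15
Total turnaround = 6 + 12 + 3 + 15 = 36

36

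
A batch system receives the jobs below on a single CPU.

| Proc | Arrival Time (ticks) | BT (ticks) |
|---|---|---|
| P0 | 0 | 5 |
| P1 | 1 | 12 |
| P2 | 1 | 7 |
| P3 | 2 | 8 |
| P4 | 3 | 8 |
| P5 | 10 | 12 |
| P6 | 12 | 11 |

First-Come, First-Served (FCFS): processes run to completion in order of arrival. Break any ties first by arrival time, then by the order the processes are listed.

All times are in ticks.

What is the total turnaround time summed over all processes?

204

Schedule: | P0 0-5 | P1 5-17 | P2 17-24 | P3 24-32 | P4 32-40 | P5 40-52 | P6 52-63 |
Completion: P0=5  P1=17  P2=24  P3=32  P4=40  P5=52  P6=63
Turnaround = completion − arrival: P0=5, P1=16, P2=23, P3=30, P4=37, P5=42, P6=51
Total turnaround = 5 + 16 + 23 + 30 + 37 + 42 + 51 = 204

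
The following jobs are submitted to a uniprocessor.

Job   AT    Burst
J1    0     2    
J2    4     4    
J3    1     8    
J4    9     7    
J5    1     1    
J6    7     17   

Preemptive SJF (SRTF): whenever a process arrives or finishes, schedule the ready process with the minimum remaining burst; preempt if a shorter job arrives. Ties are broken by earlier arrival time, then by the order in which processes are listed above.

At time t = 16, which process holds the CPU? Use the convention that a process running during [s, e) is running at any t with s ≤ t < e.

Gantt: | J1 0-2 | J5 2-3 | J3 3-4 | J2 4-8 | J3 8-15 | J4 15-22 | J6 22-39 |
Completion: J1=2  J2=8  J3=15  J4=22  J5=3  J6=39
Turnaround (C−A): J1=2  J2=4  J3=14  J4=13  J5=2  J6=32

J4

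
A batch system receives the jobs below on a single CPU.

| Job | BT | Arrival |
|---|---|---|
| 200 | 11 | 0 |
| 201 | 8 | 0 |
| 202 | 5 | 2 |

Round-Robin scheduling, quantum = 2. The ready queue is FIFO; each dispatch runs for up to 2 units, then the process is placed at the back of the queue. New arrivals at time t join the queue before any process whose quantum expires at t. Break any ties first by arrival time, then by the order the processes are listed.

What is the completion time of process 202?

Timeline: | 200 0-2 | 201 2-4 | 202 4-6 | 200 6-8 | 201 8-10 | 202 10-12 | 200 12-14 | 201 14-16 | 202 16-17 | 200 17-19 | 201 19-21 | 200 21-24 |
Completion: 200=24  201=21  202=17
Turnaround (C−A): 200=24  201=21  202=15

17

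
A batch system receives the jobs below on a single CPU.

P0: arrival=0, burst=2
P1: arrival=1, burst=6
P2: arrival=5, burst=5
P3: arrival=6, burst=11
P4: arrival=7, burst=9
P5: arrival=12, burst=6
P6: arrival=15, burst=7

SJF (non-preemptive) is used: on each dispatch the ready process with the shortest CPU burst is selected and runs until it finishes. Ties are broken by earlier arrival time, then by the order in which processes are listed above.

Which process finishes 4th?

Schedule: | P0 0-2 | P1 2-8 | P2 8-13 | P5 13-19 | P6 19-26 | P4 26-35 | P3 35-46 |
Completion: P0=2  P1=8  P2=13  P3=46  P4=35  P5=19  P6=26
Turnaround (C−A): P0=2  P1=7  P2=8  P3=40  P4=28  P5=7  P6=11
Finish order: P0 → P1 → P2 → P5 → P6 → P4 → P3

P5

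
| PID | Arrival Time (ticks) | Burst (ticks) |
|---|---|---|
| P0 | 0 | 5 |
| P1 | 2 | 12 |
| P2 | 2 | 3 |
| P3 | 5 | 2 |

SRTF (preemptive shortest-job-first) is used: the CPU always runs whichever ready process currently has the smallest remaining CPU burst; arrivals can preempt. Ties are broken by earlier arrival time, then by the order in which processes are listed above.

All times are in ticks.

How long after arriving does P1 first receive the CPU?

8

Gantt: | P0 0-5 | P3 5-7 | P2 7-10 | P1 10-22 |
Completion: P0=5  P1=22  P2=10  P3=7
Response(P1) = first start − arrival = 10 − 2 = 8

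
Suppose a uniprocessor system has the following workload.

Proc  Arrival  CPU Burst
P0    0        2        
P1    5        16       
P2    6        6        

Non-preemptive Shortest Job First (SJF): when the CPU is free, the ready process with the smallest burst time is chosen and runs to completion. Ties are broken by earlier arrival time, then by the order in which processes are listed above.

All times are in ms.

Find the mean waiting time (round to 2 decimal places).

5.00

Gantt: | P0 0-2 | idle 2-5 | P1 5-21 | P2 21-27 |
Completion: P0=2  P1=21  P2=27
Waiting times: P0=0, P1=0, P2=15
Average waiting = (0+0+15) / 3 = 15/3 = 5.00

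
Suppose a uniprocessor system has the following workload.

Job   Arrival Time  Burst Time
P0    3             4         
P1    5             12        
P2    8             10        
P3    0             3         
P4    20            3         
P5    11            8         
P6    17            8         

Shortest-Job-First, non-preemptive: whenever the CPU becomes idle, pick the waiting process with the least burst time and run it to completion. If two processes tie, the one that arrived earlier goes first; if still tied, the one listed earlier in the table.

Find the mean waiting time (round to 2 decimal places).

Timeline: | P3 0-3 | P0 3-7 | P1 7-19 | P5 19-27 | P4 27-30 | P6 30-38 | P2 38-48 |
Completion: P0=7  P1=19  P2=48  P3=3  P4=30  P5=27  P6=38
Waiting times: P0=0, P1=2, P2=30, P3=0, P4=7, P5=8, P6=13
Average waiting = (0+2+30+0+7+8+13) / 7 = 60/7 = 8.57

8.57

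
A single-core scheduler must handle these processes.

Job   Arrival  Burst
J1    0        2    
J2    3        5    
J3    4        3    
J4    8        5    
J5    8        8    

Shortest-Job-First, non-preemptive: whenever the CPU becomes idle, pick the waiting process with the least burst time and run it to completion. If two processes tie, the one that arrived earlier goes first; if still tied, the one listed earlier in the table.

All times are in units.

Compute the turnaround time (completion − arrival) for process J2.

Schedule: | J1 0-2 | idle 2-3 | J2 3-8 | J3 8-11 | J4 11-16 | J5 16-24 |
Completion: J1=2  J2=8  J3=11  J4=16  J5=24
Turnaround (C−A): J1=2  J2=5  J3=7  J4=8  J5=16
Turnaround(J2) = completion − arrival = 8 − 3 = 5

5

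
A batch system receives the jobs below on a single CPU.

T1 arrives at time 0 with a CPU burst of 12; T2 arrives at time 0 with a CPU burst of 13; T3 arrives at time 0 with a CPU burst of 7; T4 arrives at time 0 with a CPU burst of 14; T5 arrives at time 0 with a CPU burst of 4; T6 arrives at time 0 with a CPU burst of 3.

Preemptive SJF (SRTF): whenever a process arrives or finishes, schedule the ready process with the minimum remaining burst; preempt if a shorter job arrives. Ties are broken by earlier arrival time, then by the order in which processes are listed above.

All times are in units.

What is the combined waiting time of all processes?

89

Timeline: | T6 0-3 | T5 3-7 | T3 7-14 | T1 14-26 | T2 26-39 | T4 39-53 |
Completion: T1=26  T2=39  T3=14  T4=53  T5=7  T6=3
Waiting = turnaround − burst: T1=14, T2=26, T3=7, T4=39, T5=3, T6=0
Total waiting = 14 + 26 + 7 + 39 + 3 + 0 = 89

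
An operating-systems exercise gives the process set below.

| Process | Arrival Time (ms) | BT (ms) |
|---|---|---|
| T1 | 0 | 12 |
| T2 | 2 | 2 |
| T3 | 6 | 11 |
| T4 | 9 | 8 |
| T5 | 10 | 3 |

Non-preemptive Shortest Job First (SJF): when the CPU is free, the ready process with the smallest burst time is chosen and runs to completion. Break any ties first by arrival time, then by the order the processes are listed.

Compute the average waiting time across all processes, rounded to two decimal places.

Gantt: | T1 0-12 | T2 12-14 | T5 14-17 | T4 17-25 | T3 25-36 |
Completion: T1=12  T2=14  T3=36  T4=25  T5=17
Waiting times: T1=0, T2=10, T3=19, T4=8, T5=4
Average waiting = (0+10+19+8+4) / 5 = 41/5 = 8.20

8.20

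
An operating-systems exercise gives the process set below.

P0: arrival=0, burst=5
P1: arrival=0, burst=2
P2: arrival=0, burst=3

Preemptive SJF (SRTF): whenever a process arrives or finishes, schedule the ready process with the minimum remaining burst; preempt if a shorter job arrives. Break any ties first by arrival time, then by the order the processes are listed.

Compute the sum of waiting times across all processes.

7

Gantt: | P1 0-2 | P2 2-5 | P0 5-10 |
Completion: P0=10  P1=2  P2=5
Turnaround (C−A): P0=10  P1=2  P2=5
Waiting = turnaround − burst: P0=5, P1=0, P2=2
Total waiting = 5 + 0 + 2 = 7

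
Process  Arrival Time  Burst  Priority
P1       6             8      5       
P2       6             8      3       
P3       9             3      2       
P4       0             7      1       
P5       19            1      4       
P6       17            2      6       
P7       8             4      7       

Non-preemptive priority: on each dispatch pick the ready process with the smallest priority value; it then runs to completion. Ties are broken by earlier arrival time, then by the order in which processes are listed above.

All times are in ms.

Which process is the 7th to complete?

Timeline: | P4 0-7 | P2 7-15 | P3 15-18 | P1 18-26 | P5 26-27 | P6 27-29 | P7 29-33 |
Completion: P1=26  P2=15  P3=18  P4=7  P5=27  P6=29  P7=33
Turnaround (C−A): P1=20  P2=9  P3=9  P4=7  P5=8  P6=12  P7=25
Finish order: P4 → P2 → P3 → P1 → P5 → P6 → P7

P7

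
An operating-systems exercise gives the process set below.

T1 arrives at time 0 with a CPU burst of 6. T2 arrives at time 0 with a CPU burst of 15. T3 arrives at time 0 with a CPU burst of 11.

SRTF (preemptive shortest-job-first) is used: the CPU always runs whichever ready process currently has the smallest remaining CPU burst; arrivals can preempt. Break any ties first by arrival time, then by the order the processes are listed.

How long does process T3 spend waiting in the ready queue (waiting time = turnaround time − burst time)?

Timeline: | T1 0-6 | T3 6-17 | T2 17-32 |
Completion: T1=6  T2=32  T3=17
Turnaround (C−A): T1=6  T2=32  T3=17
Waiting(T3) = turnaround − burst = 17 − 11 = 6

6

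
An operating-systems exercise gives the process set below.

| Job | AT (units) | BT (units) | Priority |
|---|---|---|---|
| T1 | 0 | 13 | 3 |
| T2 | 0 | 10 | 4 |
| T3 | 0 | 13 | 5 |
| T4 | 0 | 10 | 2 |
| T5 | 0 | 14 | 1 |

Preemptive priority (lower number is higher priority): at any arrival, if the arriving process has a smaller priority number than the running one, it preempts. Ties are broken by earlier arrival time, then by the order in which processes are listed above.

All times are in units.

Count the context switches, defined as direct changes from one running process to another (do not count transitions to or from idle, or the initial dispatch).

Gantt: | T5 0-14 | T4 14-24 | T1 24-37 | T2 37-47 | T3 47-60 |
Completion: T1=37  T2=47  T3=60  T4=24  T5=14

4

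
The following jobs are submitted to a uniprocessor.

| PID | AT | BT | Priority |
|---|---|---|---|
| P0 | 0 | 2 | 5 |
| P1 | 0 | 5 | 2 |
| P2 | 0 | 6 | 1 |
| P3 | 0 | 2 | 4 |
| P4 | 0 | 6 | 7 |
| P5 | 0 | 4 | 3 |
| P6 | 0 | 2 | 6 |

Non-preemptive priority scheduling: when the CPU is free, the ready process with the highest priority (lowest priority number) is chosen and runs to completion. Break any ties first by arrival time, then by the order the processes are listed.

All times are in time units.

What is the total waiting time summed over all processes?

89

Timeline: | P2 0-6 | P1 6-11 | P5 11-15 | P3 15-17 | P0 17-19 | P6 19-21 | P4 21-27 |
Completion: P0=19  P1=11  P2=6  P3=17  P4=27  P5=15  P6=21
Turnaround (C−A): P0=19  P1=11  P2=6  P3=17  P4=27  P5=15  P6=21
Waiting = turnaround − burst: P0=17, P1=6, P2=0, P3=15, P4=21, P5=11, P6=19
Total waiting = 17 + 6 + 0 + 15 + 21 + 11 + 19 = 89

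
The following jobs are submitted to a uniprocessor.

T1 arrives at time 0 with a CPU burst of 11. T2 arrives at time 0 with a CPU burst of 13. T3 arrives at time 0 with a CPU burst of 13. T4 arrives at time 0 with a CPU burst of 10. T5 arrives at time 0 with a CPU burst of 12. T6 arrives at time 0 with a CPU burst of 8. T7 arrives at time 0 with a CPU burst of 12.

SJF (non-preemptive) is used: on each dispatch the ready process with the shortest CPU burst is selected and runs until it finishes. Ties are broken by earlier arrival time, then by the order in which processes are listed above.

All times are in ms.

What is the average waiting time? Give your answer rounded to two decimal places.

Schedule: | T6 0-8 | T4 8-18 | T1 18-29 | T5 29-41 | T7 41-53 | T2 53-66 | T3 66-79 |
Completion: T1=29  T2=66  T3=79  T4=18  T5=41  T6=8  T7=53
Turnaround (C−A): T1=29  T2=66  T3=79  T4=18  T5=41  T6=8  T7=53
Waiting times: T1=18, T2=53, T3=66, T4=8, T5=29, T6=0, T7=41
Average waiting = (18+53+66+8+29+0+41) / 7 = 215/7 = 30.71

30.71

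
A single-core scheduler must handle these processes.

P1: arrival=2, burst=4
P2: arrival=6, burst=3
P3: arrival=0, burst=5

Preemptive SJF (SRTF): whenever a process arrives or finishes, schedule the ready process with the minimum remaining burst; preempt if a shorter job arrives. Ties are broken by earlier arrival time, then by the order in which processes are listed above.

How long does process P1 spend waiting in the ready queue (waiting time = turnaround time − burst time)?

3

Schedule: | P3 0-5 | P1 5-9 | P2 9-12 |
Completion: P1=9  P2=12  P3=5
Turnaround (C−A): P1=7  P2=6  P3=5
Waiting(P1) = turnaround − burst = 7 − 4 = 3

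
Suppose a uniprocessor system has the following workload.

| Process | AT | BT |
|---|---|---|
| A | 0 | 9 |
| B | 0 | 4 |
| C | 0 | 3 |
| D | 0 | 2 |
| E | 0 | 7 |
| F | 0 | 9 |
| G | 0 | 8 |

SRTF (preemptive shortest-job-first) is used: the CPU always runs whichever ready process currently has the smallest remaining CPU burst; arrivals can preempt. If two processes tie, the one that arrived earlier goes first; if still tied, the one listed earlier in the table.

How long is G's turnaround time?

24

Schedule: | D 0-2 | C 2-5 | B 5-9 | E 9-16 | G 16-24 | A 24-33 | F 33-42 |
Completion: A=33  B=9  C=5  D=2  E=16  F=42  G=24
Turnaround (C−A): A=33  B=9  C=5  D=2  E=16  F=42  G=24
Turnaround(G) = completion − arrival = 24 − 0 = 24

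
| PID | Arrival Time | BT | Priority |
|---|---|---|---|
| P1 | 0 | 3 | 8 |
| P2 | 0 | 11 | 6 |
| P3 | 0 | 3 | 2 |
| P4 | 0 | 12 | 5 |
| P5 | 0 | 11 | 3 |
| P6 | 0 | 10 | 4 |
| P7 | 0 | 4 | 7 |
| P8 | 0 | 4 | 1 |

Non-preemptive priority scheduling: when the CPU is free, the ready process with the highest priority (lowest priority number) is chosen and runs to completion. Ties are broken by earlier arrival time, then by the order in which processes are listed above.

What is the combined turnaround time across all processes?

Timeline: | P8 0-4 | P3 4-7 | P5 7-18 | P6 18-28 | P4 28-40 | P2 40-51 | P7 51-55 | P1 55-58 |
Completion: P1=58  P2=51  P3=7  P4=40  P5=18  P6=28  P7=55  P8=4
Turnaround (C−A): P1=58  P2=51  P3=7  P4=40  P5=18  P6=28  P7=55  P8=4
Turnaround = completion − arrival: P1=58, P2=51, P3=7, P4=40, P5=18, P6=28, P7=55, P8=4
Total turnaround = 58 + 51 + 7 + 40 + 18 + 28 + 55 + 4 = 261

261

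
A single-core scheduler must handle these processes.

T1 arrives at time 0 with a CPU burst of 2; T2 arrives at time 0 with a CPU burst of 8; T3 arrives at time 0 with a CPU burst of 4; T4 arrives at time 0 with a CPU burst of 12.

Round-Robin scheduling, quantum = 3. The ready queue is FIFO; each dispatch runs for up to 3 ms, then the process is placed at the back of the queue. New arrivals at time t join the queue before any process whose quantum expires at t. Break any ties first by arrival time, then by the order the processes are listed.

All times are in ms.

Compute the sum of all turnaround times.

63

Schedule: | T1 0-2 | T2 2-5 | T3 5-8 | T4 8-11 | T2 11-14 | T3 14-15 | T4 15-18 | T2 18-20 | T4 20-26 |
Completion: T1=2  T2=20  T3=15  T4=26
Turnaround (C−A): T1=2  T2=20  T3=15  T4=26
Turnaround = completion − arrival: T1=2, T2=20, T3=15, T4=26
Total turnaround = 2 + 20 + 15 + 26 = 63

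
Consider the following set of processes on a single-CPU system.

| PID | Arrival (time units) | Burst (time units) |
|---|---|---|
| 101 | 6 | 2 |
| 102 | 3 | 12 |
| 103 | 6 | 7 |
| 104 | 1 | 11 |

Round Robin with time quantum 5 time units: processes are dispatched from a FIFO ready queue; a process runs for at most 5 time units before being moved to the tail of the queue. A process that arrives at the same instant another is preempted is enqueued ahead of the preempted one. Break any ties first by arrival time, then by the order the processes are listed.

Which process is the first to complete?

101

Gantt: | idle 0-1 | 104 1-6 | 102 6-11 | 101 11-13 | 103 13-18 | 104 18-23 | 102 23-28 | 103 28-30 | 104 30-31 | 102 31-33 |
Completion: 101=13  102=33  103=30  104=31
Turnaround (C−A): 101=7  102=30  103=24  104=30
Finish order: 101 → 103 → 104 → 102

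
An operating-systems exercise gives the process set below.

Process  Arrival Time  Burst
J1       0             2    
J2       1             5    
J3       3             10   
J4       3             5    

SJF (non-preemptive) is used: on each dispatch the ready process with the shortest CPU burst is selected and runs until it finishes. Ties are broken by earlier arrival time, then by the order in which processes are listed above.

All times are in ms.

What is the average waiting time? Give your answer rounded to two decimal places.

3.50

Gantt: | J1 0-2 | J2 2-7 | J4 7-12 | J3 12-22 |
Completion: J1=2  J2=7  J3=22  J4=12
Turnaround (C−A): J1=2  J2=6  J3=19  J4=9
Waiting times: J1=0, J2=1, J3=9, J4=4
Average waiting = (0+1+9+4) / 4 = 14/4 = 3.50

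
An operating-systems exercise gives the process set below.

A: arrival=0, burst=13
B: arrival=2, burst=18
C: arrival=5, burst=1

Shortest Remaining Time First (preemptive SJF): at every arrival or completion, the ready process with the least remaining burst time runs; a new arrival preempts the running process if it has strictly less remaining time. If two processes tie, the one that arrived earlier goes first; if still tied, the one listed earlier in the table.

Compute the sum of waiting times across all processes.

Schedule: | A 0-5 | C 5-6 | A 6-14 | B 14-32 |
Completion: A=14  B=32  C=6
Turnaround (C−A): A=14  B=30  C=1
Waiting = turnaround − burst: A=1, B=12, C=0
Total waiting = 1 + 12 + 0 = 13

13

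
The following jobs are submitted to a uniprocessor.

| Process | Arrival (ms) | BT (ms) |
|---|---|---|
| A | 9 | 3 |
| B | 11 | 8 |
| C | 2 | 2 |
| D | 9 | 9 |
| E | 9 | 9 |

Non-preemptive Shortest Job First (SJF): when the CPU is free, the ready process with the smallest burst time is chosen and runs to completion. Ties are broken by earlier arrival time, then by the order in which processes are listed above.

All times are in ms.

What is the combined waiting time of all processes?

32

Gantt: | idle 0-2 | C 2-4 | idle 4-9 | A 9-12 | B 12-20 | D 20-29 | E 29-38 |
Completion: A=12  B=20  C=4  D=29  E=38
Waiting = turnaround − burst: A=0, B=1, C=0, D=11, E=20
Total waiting = 0 + 1 + 0 + 11 + 20 = 32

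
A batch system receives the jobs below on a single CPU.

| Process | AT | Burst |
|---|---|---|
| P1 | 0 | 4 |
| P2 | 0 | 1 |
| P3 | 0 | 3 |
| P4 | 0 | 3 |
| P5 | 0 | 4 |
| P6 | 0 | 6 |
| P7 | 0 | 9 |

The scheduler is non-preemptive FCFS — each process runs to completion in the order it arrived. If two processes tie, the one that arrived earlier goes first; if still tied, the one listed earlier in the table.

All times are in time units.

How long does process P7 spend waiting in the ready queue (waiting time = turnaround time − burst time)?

Timeline: | P1 0-4 | P2 4-5 | P3 5-8 | P4 8-11 | P5 11-15 | P6 15-21 | P7 21-30 |
Completion: P1=4  P2=5  P3=8  P4=11  P5=15  P6=21  P7=30
Turnaround (C−A): P1=4  P2=5  P3=8  P4=11  P5=15  P6=21  P7=30
Waiting(P7) = turnaround − burst = 30 − 9 = 21

21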